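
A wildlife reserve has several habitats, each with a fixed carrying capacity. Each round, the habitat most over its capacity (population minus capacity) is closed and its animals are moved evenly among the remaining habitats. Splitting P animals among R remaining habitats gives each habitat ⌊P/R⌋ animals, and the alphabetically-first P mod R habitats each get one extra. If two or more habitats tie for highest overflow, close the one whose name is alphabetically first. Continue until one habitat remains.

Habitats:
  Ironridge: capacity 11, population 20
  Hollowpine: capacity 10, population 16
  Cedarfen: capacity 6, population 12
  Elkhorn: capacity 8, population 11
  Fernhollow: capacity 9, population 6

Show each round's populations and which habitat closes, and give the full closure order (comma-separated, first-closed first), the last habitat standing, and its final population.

Round 1: Cedarfen=12 Elkhorn=11 Fernhollow=6 Hollowpine=16 Ironridge=20 → close Ironridge (overflow 9)
  20÷4 = 5 each, +1 to first 0
Round 2: Cedarfen=17 Elkhorn=16 Fernhollow=11 Hollowpine=21 → close Cedarfen (overflow 11)
  17÷3 = 5 each, +1 to first 2
Round 3: Elkhorn=22 Fernhollow=17 Hollowpine=26 → close Hollowpine (overflow 16)
  26÷2 = 13 each, +1 to first 0
Round 4: Elkhorn=35 Fernhollow=30 → close Elkhorn (overflow 27)
  35÷1 = 35 each, +1 to first 0

Closure order: Ironridge, Cedarfen, Hollowpine, Elkhorn
Last habitat: Fernhollow with 65 animals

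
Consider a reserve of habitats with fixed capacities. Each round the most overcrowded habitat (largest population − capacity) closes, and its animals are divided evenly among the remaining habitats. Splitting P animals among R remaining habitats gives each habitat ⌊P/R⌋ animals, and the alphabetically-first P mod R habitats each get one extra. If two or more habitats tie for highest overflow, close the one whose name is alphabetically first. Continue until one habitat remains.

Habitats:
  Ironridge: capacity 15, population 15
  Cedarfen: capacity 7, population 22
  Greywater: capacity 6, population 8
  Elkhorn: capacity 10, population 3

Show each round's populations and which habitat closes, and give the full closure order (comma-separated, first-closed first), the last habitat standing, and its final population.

Closure order: Cedarfen, Greywater, Ironridge
Last habitat: Elkhorn with 48 animals

Round 1: Cedarfen=22 Elkhorn=3 Greywater=8 Ironridge=15 → close Cedarfen (overflow 15)
  22÷3 = 7 each, +1 to first 1
Round 2: Elkhorn=11 Greywater=15 Ironridge=22 → close Greywater (overflow 9)
  15÷2 = 7 each, +1 to first 1
Round 3: Elkhorn=19 Ironridge=29 → close Ironridge (overflow 14)
  29÷1 = 29 each, +1 to first 0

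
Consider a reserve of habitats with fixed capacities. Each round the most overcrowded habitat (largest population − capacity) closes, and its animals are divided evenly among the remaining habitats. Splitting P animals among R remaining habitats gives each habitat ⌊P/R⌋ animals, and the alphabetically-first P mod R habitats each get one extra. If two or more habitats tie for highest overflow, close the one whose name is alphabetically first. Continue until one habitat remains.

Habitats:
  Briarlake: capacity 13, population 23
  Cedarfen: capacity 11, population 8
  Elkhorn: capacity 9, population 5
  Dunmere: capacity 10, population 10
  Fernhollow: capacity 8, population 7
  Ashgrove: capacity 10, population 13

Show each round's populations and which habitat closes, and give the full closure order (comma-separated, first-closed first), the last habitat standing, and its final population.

Closure order: Briarlake, Ashgrove, Dunmere, Cedarfen, Fernhollow
Last habitat: Elkhorn with 66 animals

Round 1: Ashgrove=13 Briarlake=23 Cedarfen=8 Dunmere=10 Elkhorn=5 Fernhollow=7 → close Briarlake (overflow 10)
  23÷5 = 4 each, +1 to first 3
Round 2: Ashgrove=18 Cedarfen=13 Dunmere=15 Elkhorn=9 Fernhollow=11 → close Ashgrove (overflow 8)
  18÷4 = 4 each, +1 to first 2
Round 3: Cedarfen=18 Dunmere=20 Elkhorn=13 Fernhollow=15 → close Dunmere (overflow 10)
  20÷3 = 6 each, +1 to first 2
Round 4: Cedarfen=25 Elkhorn=20 Fernhollow=21 → close Cedarfen (overflow 14)
  25÷2 = 12 each, +1 to first 1
Round 5: Elkhorn=33 Fernhollow=33 → close Fernhollow (overflow 25)
  33÷1 = 33 each, +1 to first 0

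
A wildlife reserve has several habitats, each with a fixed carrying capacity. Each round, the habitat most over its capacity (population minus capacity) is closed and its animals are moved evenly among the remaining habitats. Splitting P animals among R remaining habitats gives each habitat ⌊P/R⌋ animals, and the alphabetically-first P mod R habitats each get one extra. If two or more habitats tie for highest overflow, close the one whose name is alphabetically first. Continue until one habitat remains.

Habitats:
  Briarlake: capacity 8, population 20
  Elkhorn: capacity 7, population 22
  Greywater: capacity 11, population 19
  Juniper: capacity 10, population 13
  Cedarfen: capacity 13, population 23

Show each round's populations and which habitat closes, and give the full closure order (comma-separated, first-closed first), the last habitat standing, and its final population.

Round 1: Briarlake=20 Cedarfen=23 Elkhorn=22 Greywater=19 Juniper=13 → close Elkhorn (overflow 15)
  22÷4 = 5 each, +1 to first 2
Round 2: Briarlake=26 Cedarfen=29 Greywater=24 Juniper=18 → close Briarlake (overflow 18)
  26÷3 = 8 each, +1 to first 2
Round 3: Cedarfen=38 Greywater=33 Juniper=26 → close Cedarfen (overflow 25)
  38÷2 = 19 each, +1 to first 0
Round 4: Greywater=52 Juniper=45 → close Greywater (overflow 41)
  52÷1 = 52 each, +1 to first 0

Closure order: Elkhorn, Briarlake, Cedarfen, Greywater
Last habitat: Juniper with 97 animals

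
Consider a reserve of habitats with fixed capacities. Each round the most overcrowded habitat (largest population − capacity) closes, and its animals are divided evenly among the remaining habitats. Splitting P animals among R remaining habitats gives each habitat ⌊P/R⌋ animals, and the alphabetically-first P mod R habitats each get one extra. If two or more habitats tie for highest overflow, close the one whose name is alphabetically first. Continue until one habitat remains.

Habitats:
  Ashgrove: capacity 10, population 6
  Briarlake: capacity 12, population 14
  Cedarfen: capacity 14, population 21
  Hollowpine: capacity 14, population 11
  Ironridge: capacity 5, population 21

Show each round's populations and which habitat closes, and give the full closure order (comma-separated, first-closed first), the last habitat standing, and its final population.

Closure order: Ironridge, Cedarfen, Briarlake, Ashgrove
Last habitat: Hollowpine with 73 animals

Round 1: Ashgrove=6 Briarlake=14 Cedarfen=21 Hollowpine=11 Ironridge=21 → close Ironridge (overflow 16)
  21÷4 = 5 each, +1 to first 1
Round 2: Ashgrove=12 Briarlake=19 Cedarfen=26 Hollowpine=16 → close Cedarfen (overflow 12)
  26÷3 = 8 each, +1 to first 2
Round 3: Ashgrove=21 Briarlake=28 Hollowpine=24 → close Briarlake (overflow 16)
  28÷2 = 14 each, +1 to first 0
Round 4: Ashgrove=35 Hollowpine=38 → close Ashgrove (overflow 25)
  35÷1 = 35 each, +1 to first 0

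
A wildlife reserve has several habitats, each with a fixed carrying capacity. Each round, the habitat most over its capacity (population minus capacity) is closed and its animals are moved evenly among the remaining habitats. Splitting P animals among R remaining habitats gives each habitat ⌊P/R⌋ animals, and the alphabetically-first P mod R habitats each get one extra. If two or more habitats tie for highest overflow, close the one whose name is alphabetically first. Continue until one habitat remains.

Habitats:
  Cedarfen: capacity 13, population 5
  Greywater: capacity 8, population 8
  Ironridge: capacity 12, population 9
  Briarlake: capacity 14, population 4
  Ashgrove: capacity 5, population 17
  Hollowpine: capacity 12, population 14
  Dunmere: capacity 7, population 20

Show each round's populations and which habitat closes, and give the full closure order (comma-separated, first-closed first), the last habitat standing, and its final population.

Round 1: Ashgrove=17 Briarlake=4 Cedarfen=5 Dunmere=20 Greywater=8 Hollowpine=14 Ironridge=9 → close Dunmere (overflow 13)
  20÷6 = 3 each, +1 to first 2
Round 2: Ashgrove=21 Briarlake=8 Cedarfen=8 Greywater=11 Hollowpine=17 Ironridge=12 → close Ashgrove (overflow 16)
  21÷5 = 4 each, +1 to first 1
Round 3: Briarlake=13 Cedarfen=12 Greywater=15 Hollowpine=21 Ironridge=16 → close Hollowpine (overflow 9)
  21÷4 = 5 each, +1 to first 1
Round 4: Briarlake=19 Cedarfen=17 Greywater=20 Ironridge=21 → close Greywater (overflow 12)
  20÷3 = 6 each, +1 to first 2
Round 5: Briarlake=26 Cedarfen=24 Ironridge=27 → close Ironridge (overflow 15)
  27÷2 = 13 each, +1 to first 1
Round 6: Briarlake=40 Cedarfen=37 → close Briarlake (overflow 26)
  40÷1 = 40 each, +1 to first 0

Closure order: Dunmere, Ashgrove, Hollowpine, Greywater, Ironridge, Briarlake
Last habitat: Cedarfen with 77 animals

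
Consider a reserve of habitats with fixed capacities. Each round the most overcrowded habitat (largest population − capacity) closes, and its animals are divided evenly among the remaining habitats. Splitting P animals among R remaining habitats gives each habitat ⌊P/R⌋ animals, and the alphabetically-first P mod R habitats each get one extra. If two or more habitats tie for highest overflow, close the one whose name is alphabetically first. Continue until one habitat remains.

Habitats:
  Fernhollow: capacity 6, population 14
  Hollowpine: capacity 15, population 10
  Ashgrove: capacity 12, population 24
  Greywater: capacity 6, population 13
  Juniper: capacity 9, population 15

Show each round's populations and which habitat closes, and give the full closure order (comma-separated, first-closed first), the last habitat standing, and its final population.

Round 1: Ashgrove=24 Fernhollow=14 Greywater=13 Hollowpine=10 Juniper=15 → close Ashgrove (overflow 12)
  24÷4 = 6 each, +1 to first 0
Round 2: Fernhollow=20 Greywater=19 Hollowpine=16 Juniper=21 → close Fernhollow (overflow 14)
  20÷3 = 6 each, +1 to first 2
Round 3: Greywater=26 Hollowpine=23 Juniper=27 → close Greywater (overflow 20)
  26÷2 = 13 each, +1 to first 0
Round 4: Hollowpine=36 Juniper=40 → close Juniper (overflow 31)
  40÷1 = 40 each, +1 to first 0

Closure order: Ashgrove, Fernhollow, Greywater, Juniper
Last habitat: Hollowpine with 76 animals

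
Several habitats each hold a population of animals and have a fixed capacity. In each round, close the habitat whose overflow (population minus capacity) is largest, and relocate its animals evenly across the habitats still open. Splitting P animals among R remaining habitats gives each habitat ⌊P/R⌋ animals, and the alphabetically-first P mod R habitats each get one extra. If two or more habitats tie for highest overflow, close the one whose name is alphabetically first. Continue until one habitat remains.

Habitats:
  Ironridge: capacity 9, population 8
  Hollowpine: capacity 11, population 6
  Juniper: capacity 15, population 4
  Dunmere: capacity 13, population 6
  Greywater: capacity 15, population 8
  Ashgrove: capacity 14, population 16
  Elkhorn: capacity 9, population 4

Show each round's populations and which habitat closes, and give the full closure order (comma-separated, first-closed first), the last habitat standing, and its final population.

Closure order: Ashgrove, Ironridge, Elkhorn, Hollowpine, Dunmere, Greywater
Last habitat: Juniper with 52 animals

Round 1: Ashgrove=16 Dunmere=6 Elkhorn=4 Greywater=8 Hollowpine=6 Ironridge=8 Juniper=4 → close Ashgrove (overflow 2)
  16÷6 = 2 each, +1 to first 4
Round 2: Dunmere=9 Elkhorn=7 Greywater=11 Hollowpine=9 Ironridge=10 Juniper=6 → close Ironridge (overflow 1)
  10÷5 = 2 each, +1 to first 0
Round 3: Dunmere=11 Elkhorn=9 Greywater=13 Hollowpine=11 Juniper=8 → close Elkhorn (overflow 0)
  9÷4 = 2 each, +1 to first 1
Round 4: Dunmere=14 Greywater=15 Hollowpine=13 Juniper=10 → close Hollowpine (overflow 2)
  13÷3 = 4 each, +1 to first 1
Round 5: Dunmere=19 Greywater=19 Juniper=14 → close Dunmere (overflow 6)
  19÷2 = 9 each, +1 to first 1
Round 6: Greywater=29 Juniper=23 → close Greywater (overflow 14)
  29÷1 = 29 each, +1 to first 0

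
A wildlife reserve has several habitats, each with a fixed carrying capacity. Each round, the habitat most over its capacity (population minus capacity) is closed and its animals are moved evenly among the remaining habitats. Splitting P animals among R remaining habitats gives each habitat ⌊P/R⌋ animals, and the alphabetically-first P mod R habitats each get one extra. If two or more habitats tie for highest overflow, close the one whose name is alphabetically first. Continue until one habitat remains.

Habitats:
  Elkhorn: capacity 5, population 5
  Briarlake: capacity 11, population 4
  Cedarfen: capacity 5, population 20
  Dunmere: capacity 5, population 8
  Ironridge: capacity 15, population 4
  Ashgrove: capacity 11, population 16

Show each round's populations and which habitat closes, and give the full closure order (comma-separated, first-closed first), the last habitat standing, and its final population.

Round 1: Ashgrove=16 Briarlake=4 Cedarfen=20 Dunmere=8 Elkhorn=5 Ironridge=4 → close Cedarfen (overflow 15)
  20÷5 = 4 each, +1 to first 0
Round 2: Ashgrove=20 Briarlake=8 Dunmere=12 Elkhorn=9 Ironridge=8 → close Ashgrove (overflow 9)
  20÷4 = 5 each, +1 to first 0
Round 3: Briarlake=13 Dunmere=17 Elkhorn=14 Ironridge=13 → close Dunmere (overflow 12)
  17÷3 = 5 each, +1 to first 2
Round 4: Briarlake=19 Elkhorn=20 Ironridge=18 → close Elkhorn (overflow 15)
  20÷2 = 10 each, +1 to first 0
Round 5: Briarlake=29 Ironridge=28 → close Briarlake (overflow 18)
  29÷1 = 29 each, +1 to first 0

Closure order: Cedarfen, Ashgrove, Dunmere, Elkhorn, Briarlake
Last habitat: Ironridge with 57 animals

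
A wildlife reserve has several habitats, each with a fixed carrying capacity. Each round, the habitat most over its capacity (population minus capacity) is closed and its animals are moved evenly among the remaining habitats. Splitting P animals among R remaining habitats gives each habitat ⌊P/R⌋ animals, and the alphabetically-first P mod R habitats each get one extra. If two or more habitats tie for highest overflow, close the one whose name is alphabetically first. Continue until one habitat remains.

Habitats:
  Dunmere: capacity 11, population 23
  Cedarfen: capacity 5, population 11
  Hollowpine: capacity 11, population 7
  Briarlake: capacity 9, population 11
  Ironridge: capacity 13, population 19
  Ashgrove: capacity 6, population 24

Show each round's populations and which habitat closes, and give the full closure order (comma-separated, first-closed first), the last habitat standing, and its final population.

Closure order: Ashgrove, Dunmere, Cedarfen, Ironridge, Briarlake
Last habitat: Hollowpine with 95 animals

Round 1: Ashgrove=24 Briarlake=11 Cedarfen=11 Dunmere=23 Hollowpine=7 Ironridge=19 → close Ashgrove (overflow 18)
  24÷5 = 4 each, +1 to first 4
Round 2: Briarlake=16 Cedarfen=16 Dunmere=28 Hollowpine=12 Ironridge=23 → close Dunmere (overflow 17)
  28÷4 = 7 each, +1 to first 0
Round 3: Briarlake=23 Cedarfen=23 Hollowpine=19 Ironridge=30 → close Cedarfen (overflow 18)
  23÷3 = 7 each, +1 to first 2
Round 4: Briarlake=31 Hollowpine=27 Ironridge=37 → close Ironridge (overflow 24)
  37÷2 = 18 each, +1 to first 1
Round 5: Briarlake=50 Hollowpine=45 → close Briarlake (overflow 41)
  50÷1 = 50 each, +1 to first 0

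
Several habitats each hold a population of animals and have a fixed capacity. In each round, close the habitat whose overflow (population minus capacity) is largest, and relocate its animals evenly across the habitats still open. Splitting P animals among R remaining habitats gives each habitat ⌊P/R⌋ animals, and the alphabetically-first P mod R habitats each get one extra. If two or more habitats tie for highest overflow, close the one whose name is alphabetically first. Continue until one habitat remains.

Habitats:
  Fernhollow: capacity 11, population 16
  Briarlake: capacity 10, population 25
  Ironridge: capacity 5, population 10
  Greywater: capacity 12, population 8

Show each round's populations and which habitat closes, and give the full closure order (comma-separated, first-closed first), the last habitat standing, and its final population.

Round 1: Briarlake=25 Fernhollow=16 Greywater=8 Ironridge=10 → close Briarlake (overflow 15)
  25÷3 = 8 each, +1 to first 1
Round 2: Fernhollow=25 Greywater=16 Ironridge=18 → close Fernhollow (overflow 14)
  25÷2 = 12 each, +1 to first 1
Round 3: Greywater=29 Ironridge=30 → close Ironridge (overflow 25)
  30÷1 = 30 each, +1 to first 0

Closure order: Briarlake, Fernhollow, Ironridge
Last habitat: Greywater with 59 animals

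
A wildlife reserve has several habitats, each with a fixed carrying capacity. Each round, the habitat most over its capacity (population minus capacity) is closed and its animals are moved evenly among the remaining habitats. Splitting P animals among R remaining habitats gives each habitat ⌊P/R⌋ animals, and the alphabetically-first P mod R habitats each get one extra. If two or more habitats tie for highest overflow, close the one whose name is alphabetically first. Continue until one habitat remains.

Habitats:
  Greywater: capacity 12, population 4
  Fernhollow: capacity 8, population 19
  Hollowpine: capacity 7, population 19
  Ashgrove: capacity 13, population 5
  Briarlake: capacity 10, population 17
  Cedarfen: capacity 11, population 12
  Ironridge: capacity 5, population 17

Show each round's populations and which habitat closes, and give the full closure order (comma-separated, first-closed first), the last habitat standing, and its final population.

Round 1: Ashgrove=5 Briarlake=17 Cedarfen=12 Fernhollow=19 Greywater=4 Hollowpine=19 Ironridge=17 → close Hollowpine (overflow 12)
  19÷6 = 3 each, +1 to first 1
Round 2: Ashgrove=9 Briarlake=20 Cedarfen=15 Fernhollow=22 Greywater=7 Ironridge=20 → close Ironridge (overflow 15)
  20÷5 = 4 each, +1 to first 0
Round 3: Ashgrove=13 Briarlake=24 Cedarfen=19 Fernhollow=26 Greywater=11 → close Fernhollow (overflow 18)
  26÷4 = 6 each, +1 to first 2
Round 4: Ashgrove=20 Briarlake=31 Cedarfen=25 Greywater=17 → close Briarlake (overflow 21)
  31÷3 = 10 each, +1 to first 1
Round 5: Ashgrove=31 Cedarfen=35 Greywater=27 → close Cedarfen (overflow 24)
  35÷2 = 17 each, +1 to first 1
Round 6: Ashgrove=49 Greywater=44 → close Ashgrove (overflow 36)
  49÷1 = 49 each, +1 to first 0

Closure order: Hollowpine, Ironridge, Fernhollow, Briarlake, Cedarfen, Ashgrove
Last habitat: Greywater with 93 animals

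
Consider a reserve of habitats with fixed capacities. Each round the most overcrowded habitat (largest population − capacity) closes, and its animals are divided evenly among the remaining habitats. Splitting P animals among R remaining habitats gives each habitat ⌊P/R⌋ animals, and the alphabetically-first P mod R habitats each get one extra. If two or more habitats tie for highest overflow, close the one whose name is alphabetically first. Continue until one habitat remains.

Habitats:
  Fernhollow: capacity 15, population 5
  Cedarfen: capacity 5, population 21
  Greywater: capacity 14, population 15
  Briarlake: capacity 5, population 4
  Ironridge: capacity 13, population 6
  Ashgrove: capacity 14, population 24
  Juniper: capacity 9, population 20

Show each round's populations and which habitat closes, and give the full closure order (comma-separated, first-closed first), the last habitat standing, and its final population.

Round 1: Ashgrove=24 Briarlake=4 Cedarfen=21 Fernhollow=5 Greywater=15 Ironridge=6 Juniper=20 → close Cedarfen (overflow 16)
  21÷6 = 3 each, +1 to first 3
Round 2: Ashgrove=28 Briarlake=8 Fernhollow=9 Greywater=18 Ironridge=9 Juniper=23 → close Ashgrove (overflow 14)
  28÷5 = 5 each, +1 to first 3
Round 3: Briarlake=14 Fernhollow=15 Greywater=24 Ironridge=14 Juniper=28 → close Juniper (overflow 19)
  28÷4 = 7 each, +1 to first 0
Round 4: Briarlake=21 Fernhollow=22 Greywater=31 Ironridge=21 → close Greywater (overflow 17)
  31÷3 = 10 each, +1 to first 1
Round 5: Briarlake=32 Fernhollow=32 Ironridge=31 → close Briarlake (overflow 27)
  32÷2 = 16 each, +1 to first 0
Round 6: Fernhollow=48 Ironridge=47 → close Ironridge (overflow 34)
  47÷1 = 47 each, +1 to first 0

Closure order: Cedarfen, Ashgrove, Juniper, Greywater, Briarlake, Ironridge
Last habitat: Fernhollow with 95 animals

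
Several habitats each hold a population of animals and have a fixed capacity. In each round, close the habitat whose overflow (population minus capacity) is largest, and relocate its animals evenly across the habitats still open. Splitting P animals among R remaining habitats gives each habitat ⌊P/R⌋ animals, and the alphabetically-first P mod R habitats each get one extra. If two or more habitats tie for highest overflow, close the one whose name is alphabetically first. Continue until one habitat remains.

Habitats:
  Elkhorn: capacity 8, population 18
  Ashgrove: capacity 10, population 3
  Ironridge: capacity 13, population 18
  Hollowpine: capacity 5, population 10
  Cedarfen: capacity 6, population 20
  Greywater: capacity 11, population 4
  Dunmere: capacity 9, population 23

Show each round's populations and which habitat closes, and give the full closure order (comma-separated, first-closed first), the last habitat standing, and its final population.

Closure order: Cedarfen, Dunmere, Elkhorn, Hollowpine, Ironridge, Ashgrove
Last habitat: Greywater with 96 animals

Round 1: Ashgrove=3 Cedarfen=20 Dunmere=23 Elkhorn=18 Greywater=4 Hollowpine=10 Ironridge=18 → close Cedarfen (overflow 14)
  20÷6 = 3 each, +1 to first 2
Round 2: Ashgrove=7 Dunmere=27 Elkhorn=21 Greywater=7 Hollowpine=13 Ironridge=21 → close Dunmere (overflow 18)
  27÷5 = 5 each, +1 to first 2
Round 3: Ashgrove=13 Elkhorn=27 Greywater=12 Hollowpine=18 Ironridge=26 → close Elkhorn (overflow 19)
  27÷4 = 6 each, +1 to first 3
Round 4: Ashgrove=20 Greywater=19 Hollowpine=25 Ironridge=32 → close Hollowpine (overflow 20)
  25÷3 = 8 each, +1 to first 1
Round 5: Ashgrove=29 Greywater=27 Ironridge=40 → close Ironridge (overflow 27)
  40÷2 = 20 each, +1 to first 0
Round 6: Ashgrove=49 Greywater=47 → close Ashgrove (overflow 39)
  49÷1 = 49 each, +1 to first 0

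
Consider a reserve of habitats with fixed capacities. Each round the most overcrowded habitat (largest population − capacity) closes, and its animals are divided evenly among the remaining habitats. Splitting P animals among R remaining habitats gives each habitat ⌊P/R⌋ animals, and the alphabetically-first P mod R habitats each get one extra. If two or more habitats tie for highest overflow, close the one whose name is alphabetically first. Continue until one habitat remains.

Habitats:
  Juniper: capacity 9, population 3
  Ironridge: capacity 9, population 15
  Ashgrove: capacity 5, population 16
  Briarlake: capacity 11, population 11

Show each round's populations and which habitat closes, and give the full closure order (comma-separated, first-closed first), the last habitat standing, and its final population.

Closure order: Ashgrove, Ironridge, Briarlake
Last habitat: Juniper with 45 animals

Round 1: Ashgrove=16 Briarlake=11 Ironridge=15 Juniper=3 → close Ashgrove (overflow 11)
  16÷3 = 5 each, +1 to first 1
Round 2: Briarlake=17 Ironridge=20 Juniper=8 → close Ironridge (overflow 11)
  20÷2 = 10 each, +1 to first 0
Round 3: Briarlake=27 Juniper=18 → close Briarlake (overflow 16)
  27÷1 = 27 each, +1 to first 0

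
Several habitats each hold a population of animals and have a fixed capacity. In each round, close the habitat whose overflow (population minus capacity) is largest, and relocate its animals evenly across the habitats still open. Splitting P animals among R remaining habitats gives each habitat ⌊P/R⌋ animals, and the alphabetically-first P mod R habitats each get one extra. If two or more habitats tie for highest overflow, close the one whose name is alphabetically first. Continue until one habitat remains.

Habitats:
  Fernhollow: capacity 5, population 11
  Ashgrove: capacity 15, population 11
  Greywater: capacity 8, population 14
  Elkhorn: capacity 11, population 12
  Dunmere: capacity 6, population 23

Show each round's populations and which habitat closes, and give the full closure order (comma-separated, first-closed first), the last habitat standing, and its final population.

Round 1: Ashgrove=11 Dunmere=23 Elkhorn=12 Fernhollow=11 Greywater=14 → close Dunmere (overflow 17)
  23÷4 = 5 each, +1 to first 3
Round 2: Ashgrove=17 Elkhorn=18 Fernhollow=17 Greywater=19 → close Fernhollow (overflow 12)
  17÷3 = 5 each, +1 to first 2
Round 3: Ashgrove=23 Elkhorn=24 Greywater=24 → close Greywater (overflow 16)
  24÷2 = 12 each, +1 to first 0
Round 4: Ashgrove=35 Elkhorn=36 → close Elkhorn (overflow 25)
  36÷1 = 36 each, +1 to first 0

Closure order: Dunmere, Fernhollow, Greywater, Elkhorn
Last habitat: Ashgrove with 71 animals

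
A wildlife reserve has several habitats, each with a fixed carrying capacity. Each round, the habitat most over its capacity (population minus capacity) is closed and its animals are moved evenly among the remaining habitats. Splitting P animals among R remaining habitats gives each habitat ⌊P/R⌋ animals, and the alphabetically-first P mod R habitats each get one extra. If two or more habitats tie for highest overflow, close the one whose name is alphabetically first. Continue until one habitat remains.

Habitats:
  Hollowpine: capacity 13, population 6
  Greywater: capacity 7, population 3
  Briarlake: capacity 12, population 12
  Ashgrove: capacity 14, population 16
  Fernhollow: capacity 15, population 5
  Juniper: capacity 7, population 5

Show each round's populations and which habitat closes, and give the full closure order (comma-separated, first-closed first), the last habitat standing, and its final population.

Round 1: Ashgrove=16 Briarlake=12 Fernhollow=5 Greywater=3 Hollowpine=6 Juniper=5 → close Ashgrove (overflow 2)
  16÷5 = 3 each, +1 to first 1
Round 2: Briarlake=16 Fernhollow=8 Greywater=6 Hollowpine=9 Juniper=8 → close Briarlake (overflow 4)
  16÷4 = 4 each, +1 to first 0
Round 3: Fernhollow=12 Greywater=10 Hollowpine=13 Juniper=12 → close Juniper (overflow 5)
  12÷3 = 4 each, +1 to first 0
Round 4: Fernhollow=16 Greywater=14 Hollowpine=17 → close Greywater (overflow 7)
  14÷2 = 7 each, +1 to first 0
Round 5: Fernhollow=23 Hollowpine=24 → close Hollowpine (overflow 11)
  24÷1 = 24 each, +1 to first 0

Closure order: Ashgrove, Briarlake, Juniper, Greywater, Hollowpine
Last habitat: Fernhollow with 47 animals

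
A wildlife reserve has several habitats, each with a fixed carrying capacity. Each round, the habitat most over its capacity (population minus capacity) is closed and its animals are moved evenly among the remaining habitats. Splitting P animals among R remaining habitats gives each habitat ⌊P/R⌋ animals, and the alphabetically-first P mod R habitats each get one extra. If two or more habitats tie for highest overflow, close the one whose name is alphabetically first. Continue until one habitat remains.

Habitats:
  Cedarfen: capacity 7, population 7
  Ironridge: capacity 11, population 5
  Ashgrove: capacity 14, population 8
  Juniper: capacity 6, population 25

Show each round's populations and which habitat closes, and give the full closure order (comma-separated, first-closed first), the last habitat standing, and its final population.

Round 1: Ashgrove=8 Cedarfen=7 Ironridge=5 Juniper=25 → close Juniper (overflow 19)
  25÷3 = 8 each, +1 to first 1
Round 2: Ashgrove=17 Cedarfen=15 Ironridge=13 → close Cedarfen (overflow 8)
  15÷2 = 7 each, +1 to first 1
Round 3: Ashgrove=25 Ironridge=20 → close Ashgrove (overflow 11)
  25÷1 = 25 each, +1 to first 0

Closure order: Juniper, Cedarfen, Ashgrove
Last habitat: Ironridge with 45 animals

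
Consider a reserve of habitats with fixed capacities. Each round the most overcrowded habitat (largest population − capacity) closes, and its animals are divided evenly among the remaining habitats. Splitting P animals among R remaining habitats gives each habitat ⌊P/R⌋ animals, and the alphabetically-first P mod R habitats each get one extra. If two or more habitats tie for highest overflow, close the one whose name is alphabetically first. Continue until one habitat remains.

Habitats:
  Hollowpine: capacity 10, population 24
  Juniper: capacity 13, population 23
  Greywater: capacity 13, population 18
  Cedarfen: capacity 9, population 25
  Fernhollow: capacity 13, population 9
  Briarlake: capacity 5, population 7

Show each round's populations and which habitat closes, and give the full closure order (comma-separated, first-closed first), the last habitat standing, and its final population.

Closure order: Cedarfen, Hollowpine, Juniper, Greywater, Briarlake
Last habitat: Fernhollow with 106 animals

Round 1: Briarlake=7 Cedarfen=25 Fernhollow=9 Greywater=18 Hollowpine=24 Juniper=23 → close Cedarfen (overflow 16)
  25÷5 = 5 each, +1 to first 0
Round 2: Briarlake=12 Fernhollow=14 Greywater=23 Hollowpine=29 Juniper=28 → close Hollowpine (overflow 19)
  29÷4 = 7 each, +1 to first 1
Round 3: Briarlake=20 Fernhollow=21 Greywater=30 Juniper=35 → close Juniper (overflow 22)
  35÷3 = 11 each, +1 to first 2
Round 4: Briarlake=32 Fernhollow=33 Greywater=41 → close Greywater (overflow 28)
  41÷2 = 20 each, +1 to first 1
Round 5: Briarlake=53 Fernhollow=53 → close Briarlake (overflow 48)
  53÷1 = 53 each, +1 to first 0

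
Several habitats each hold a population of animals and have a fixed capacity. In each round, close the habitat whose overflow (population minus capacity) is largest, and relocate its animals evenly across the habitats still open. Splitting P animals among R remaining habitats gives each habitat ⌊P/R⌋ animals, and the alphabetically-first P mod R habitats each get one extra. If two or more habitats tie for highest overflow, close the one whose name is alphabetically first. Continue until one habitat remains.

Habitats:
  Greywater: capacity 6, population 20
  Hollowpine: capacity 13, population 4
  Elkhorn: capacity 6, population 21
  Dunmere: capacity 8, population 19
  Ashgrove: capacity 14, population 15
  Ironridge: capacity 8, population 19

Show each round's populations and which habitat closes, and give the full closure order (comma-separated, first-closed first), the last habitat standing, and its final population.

Round 1: Ashgrove=15 Dunmere=19 Elkhorn=21 Greywater=20 Hollowpine=4 Ironridge=19 → close Elkhorn (overflow 15)
  21÷5 = 4 each, +1 to first 1
Round 2: Ashgrove=20 Dunmere=23 Greywater=24 Hollowpine=8 Ironridge=23 → close Greywater (overflow 18)
  24÷4 = 6 each, +1 to first 0
Round 3: Ashgrove=26 Dunmere=29 Hollowpine=14 Ironridge=29 → close Dunmere (overflow 21)
  29÷3 = 9 each, +1 to first 2
Round 4: Ashgrove=36 Hollowpine=24 Ironridge=38 → close Ironridge (overflow 30)
  38÷2 = 19 each, +1 to first 0
Round 5: Ashgrove=55 Hollowpine=43 → close Ashgrove (overflow 41)
  55÷1 = 55 each, +1 to first 0

Closure order: Elkhorn, Greywater, Dunmere, Ironridge, Ashgrove
Last habitat: Hollowpine with 98 animals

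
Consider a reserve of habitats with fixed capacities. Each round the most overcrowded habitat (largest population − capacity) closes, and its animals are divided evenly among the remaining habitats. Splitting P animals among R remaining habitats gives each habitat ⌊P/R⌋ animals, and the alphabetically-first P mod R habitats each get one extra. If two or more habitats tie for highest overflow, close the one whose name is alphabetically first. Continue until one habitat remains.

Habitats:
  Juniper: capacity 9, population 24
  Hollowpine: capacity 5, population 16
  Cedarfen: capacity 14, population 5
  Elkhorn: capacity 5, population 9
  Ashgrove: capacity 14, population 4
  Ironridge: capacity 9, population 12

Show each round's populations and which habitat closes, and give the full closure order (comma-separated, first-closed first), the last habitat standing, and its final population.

Closure order: Juniper, Hollowpine, Elkhorn, Ironridge, Ashgrove
Last habitat: Cedarfen with 70 animals

Round 1: Ashgrove=4 Cedarfen=5 Elkhorn=9 Hollowpine=16 Ironridge=12 Juniper=24 → close Juniper (overflow 15)
  24÷5 = 4 each, +1 to first 4
Round 2: Ashgrove=9 Cedarfen=10 Elkhorn=14 Hollowpine=21 Ironridge=16 → close Hollowpine (overflow 16)
  21÷4 = 5 each, +1 to first 1
Round 3: Ashgrove=15 Cedarfen=15 Elkhorn=19 Ironridge=21 → close Elkhorn (overflow 14)
  19÷3 = 6 each, +1 to first 1
Round 4: Ashgrove=22 Cedarfen=21 Ironridge=27 → close Ironridge (overflow 18)
  27÷2 = 13 each, +1 to first 1
Round 5: Ashgrove=36 Cedarfen=34 → close Ashgrove (overflow 22)
  36÷1 = 36 each, +1 to first 0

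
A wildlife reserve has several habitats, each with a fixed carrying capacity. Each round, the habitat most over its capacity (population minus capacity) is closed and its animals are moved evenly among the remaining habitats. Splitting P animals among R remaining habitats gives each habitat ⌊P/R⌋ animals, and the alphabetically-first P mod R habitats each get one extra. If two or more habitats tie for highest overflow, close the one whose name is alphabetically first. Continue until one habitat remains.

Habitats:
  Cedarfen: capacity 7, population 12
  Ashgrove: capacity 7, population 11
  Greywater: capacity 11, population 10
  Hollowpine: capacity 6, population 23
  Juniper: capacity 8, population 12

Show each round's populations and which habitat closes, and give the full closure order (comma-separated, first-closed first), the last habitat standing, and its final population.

Round 1: Ashgrove=11 Cedarfen=12 Greywater=10 Hollowpine=23 Juniper=12 → close Hollowpine (overflow 17)
  23÷4 = 5 each, +1 to first 3
Round 2: Ashgrove=17 Cedarfen=18 Greywater=16 Juniper=17 → close Cedarfen (overflow 11)
  18÷3 = 6 each, +1 to first 0
Round 3: Ashgrove=23 Greywater=22 Juniper=23 → close Ashgrove (overflow 16)
  23÷2 = 11 each, +1 to first 1
Round 4: Greywater=34 Juniper=34 → close Juniper (overflow 26)
  34÷1 = 34 each, +1 to first 0

Closure order: Hollowpine, Cedarfen, Ashgrove, Juniper
Last habitat: Greywater with 68 animals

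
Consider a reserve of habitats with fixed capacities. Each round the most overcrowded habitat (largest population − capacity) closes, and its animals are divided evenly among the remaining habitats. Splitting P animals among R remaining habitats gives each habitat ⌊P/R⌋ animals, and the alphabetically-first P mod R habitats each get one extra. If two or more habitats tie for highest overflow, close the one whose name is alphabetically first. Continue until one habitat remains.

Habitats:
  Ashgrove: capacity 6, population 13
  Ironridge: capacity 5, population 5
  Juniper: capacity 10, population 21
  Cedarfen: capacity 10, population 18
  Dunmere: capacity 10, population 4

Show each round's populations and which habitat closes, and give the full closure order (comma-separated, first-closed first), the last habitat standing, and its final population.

Round 1: Ashgrove=13 Cedarfen=18 Dunmere=4 Ironridge=5 Juniper=21 → close Juniper (overflow 11)
  21÷4 = 5 each, +1 to first 1
Round 2: Ashgrove=19 Cedarfen=23 Dunmere=9 Ironridge=10 → close Ashgrove (overflow 13)
  19÷3 = 6 each, +1 to first 1
Round 3: Cedarfen=30 Dunmere=15 Ironridge=16 → close Cedarfen (overflow 20)
  30÷2 = 15 each, +1 to first 0
Round 4: Dunmere=30 Ironridge=31 → close Ironridge (overflow 26)
  31÷1 = 31 each, +1 to first 0

Closure order: Juniper, Ashgrove, Cedarfen, Ironridge
Last habitat: Dunmere with 61 animals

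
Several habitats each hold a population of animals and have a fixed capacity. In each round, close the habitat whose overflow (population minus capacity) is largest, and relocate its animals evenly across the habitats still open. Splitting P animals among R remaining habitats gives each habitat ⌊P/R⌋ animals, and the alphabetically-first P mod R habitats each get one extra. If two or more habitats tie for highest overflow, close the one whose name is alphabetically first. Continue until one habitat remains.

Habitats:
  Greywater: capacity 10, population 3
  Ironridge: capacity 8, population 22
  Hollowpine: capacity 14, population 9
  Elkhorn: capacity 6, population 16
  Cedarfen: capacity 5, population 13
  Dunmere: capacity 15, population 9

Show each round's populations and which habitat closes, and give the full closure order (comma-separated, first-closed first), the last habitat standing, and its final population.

Round 1: Cedarfen=13 Dunmere=9 Elkhorn=16 Greywater=3 Hollowpine=9 Ironridge=22 → close Ironridge (overflow 14)
  22÷5 = 4 each, +1 to first 2
Round 2: Cedarfen=18 Dunmere=14 Elkhorn=20 Greywater=7 Hollowpine=13 → close Elkhorn (overflow 14)
  20÷4 = 5 each, +1 to first 0
Round 3: Cedarfen=23 Dunmere=19 Greywater=12 Hollowpine=18 → close Cedarfen (overflow 18)
  23÷3 = 7 each, +1 to first 2
Round 4: Dunmere=27 Greywater=20 Hollowpine=25 → close Dunmere (overflow 12)
  27÷2 = 13 each, +1 to first 1
Round 5: Greywater=34 Hollowpine=38 → close Greywater (overflow 24)
  34÷1 = 34 each, +1 to first 0

Closure order: Ironridge, Elkhorn, Cedarfen, Dunmere, Greywater
Last habitat: Hollowpine with 72 animals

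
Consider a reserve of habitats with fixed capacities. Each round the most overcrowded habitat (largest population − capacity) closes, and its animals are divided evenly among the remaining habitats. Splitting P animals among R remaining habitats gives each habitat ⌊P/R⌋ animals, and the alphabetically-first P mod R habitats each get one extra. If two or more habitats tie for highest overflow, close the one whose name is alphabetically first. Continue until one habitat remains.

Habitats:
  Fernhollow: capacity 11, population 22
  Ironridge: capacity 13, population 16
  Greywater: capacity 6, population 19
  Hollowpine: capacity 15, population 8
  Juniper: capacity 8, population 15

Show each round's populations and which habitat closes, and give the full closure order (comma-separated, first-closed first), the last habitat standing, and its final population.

Closure order: Greywater, Fernhollow, Juniper, Ironridge
Last habitat: Hollowpine with 80 animals

Round 1: Fernhollow=22 Greywater=19 Hollowpine=8 Ironridge=16 Juniper=15 → close Greywater (overflow 13)
  19÷4 = 4 each, +1 to first 3
Round 2: Fernhollow=27 Hollowpine=13 Ironridge=21 Juniper=19 → close Fernhollow (overflow 16)
  27÷3 = 9 each, +1 to first 0
Round 3: Hollowpine=22 Ironridge=30 Juniper=28 → close Juniper (overflow 20)
  28÷2 = 14 each, +1 to first 0
Round 4: Hollowpine=36 Ironridge=44 → close Ironridge (overflow 31)
  44÷1 = 44 each, +1 to first 0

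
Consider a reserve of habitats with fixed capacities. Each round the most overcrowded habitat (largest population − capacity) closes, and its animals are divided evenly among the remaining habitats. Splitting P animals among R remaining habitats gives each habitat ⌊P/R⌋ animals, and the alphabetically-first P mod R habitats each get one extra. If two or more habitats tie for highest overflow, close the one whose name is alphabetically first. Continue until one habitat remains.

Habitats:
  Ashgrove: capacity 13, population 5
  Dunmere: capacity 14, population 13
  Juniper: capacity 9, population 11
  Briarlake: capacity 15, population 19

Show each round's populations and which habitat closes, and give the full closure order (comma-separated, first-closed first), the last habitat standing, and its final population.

Round 1: Ashgrove=5 Briarlake=19 Dunmere=13 Juniper=11 → close Briarlake (overflow 4)
  19÷3 = 6 each, +1 to first 1
Round 2: Ashgrove=12 Dunmere=19 Juniper=17 → close Juniper (overflow 8)
  17÷2 = 8 each, +1 to first 1
Round 3: Ashgrove=21 Dunmere=27 → close Dunmere (overflow 13)
  27÷1 = 27 each, +1 to first 0

Closure order: Briarlake, Juniper, Dunmere
Last habitat: Ashgrove with 48 animals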